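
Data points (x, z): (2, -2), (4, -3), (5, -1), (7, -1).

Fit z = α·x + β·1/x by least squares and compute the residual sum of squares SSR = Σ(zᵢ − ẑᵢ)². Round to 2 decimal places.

AᵀA·[α, β]ᵀ = Aᵀz reads: 94·α + 4·β = -28;  4·α + (7309/19600)·β = -293/140.
(Σx·x = 94, Σx·1/x = 4, Σ1/x·1/x = 7309/19600, Σx·z = -28, Σ1/x·z = -293/140.)
Δ = 94·(7309/19600) − 4² = 186723/9800.
α = ((-28)·(7309/19600) − 4·(-293/140))/(186723/9800) = -2254/20747; β = (94·(-293/140) − 4·(-28))/(186723/9800) = -92260/20747.
Residuals: 9144/20747, -30160/20747, 8975/20747, 8211/20747; SSR = 55006/20747.

SSR = 2.65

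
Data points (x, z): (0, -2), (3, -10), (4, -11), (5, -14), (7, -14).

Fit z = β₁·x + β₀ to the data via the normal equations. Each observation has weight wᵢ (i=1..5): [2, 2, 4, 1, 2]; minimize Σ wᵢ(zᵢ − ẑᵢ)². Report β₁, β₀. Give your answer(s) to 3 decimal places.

β₁ = -1.763, β₀ = -3.429

Compute the Gram sums: Σwᵢ·x·x = 205, Σwᵢ·x = 41, Σwᵢ·1 = 11.
Moment sums: Σwᵢ·x·z = -502, Σwᵢ·z = -110.
So MᵀWM·[β₁, β₀]ᵀ = MᵀWz: [[205, 41]; [41, 11]]·[β₁, β₀]ᵀ = [-502, -110]ᵀ.
det = 205·11 − 41² = 574.
β₁ = ((-502)·11 − 41·(-110))/574 = -506/287; β₀ = (205·(-110) − 41·(-502))/574 = -24/7.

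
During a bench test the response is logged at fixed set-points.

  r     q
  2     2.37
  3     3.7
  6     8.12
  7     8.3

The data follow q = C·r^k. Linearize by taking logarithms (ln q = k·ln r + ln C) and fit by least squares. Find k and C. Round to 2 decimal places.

k = 1.04, C = 1.17

With ln qᵢ as the transformed response and ln rᵢ as the regressor:
AᵀA = [[8.6844, 5.5294]; [5.5294, 4]], rhs = [9.9060, 6.3818]ᵀ  (here Σln r = 5.5294, Σ(ln r)² = 8.6844, Σln q = 6.3818, Σln r·ln q = 9.9060).
Slope k = (n·Σln r·ln q − Σln r·Σln q)/(n·Σ(ln r)² − (Σln r)²) = (4·9.9060 − 5.5294·6.3818)/4.1629 = 1.04168; ln C = (Σln q − k·Σln r)/n = 0.15548, so C = exp(0.15548) = 1.16822.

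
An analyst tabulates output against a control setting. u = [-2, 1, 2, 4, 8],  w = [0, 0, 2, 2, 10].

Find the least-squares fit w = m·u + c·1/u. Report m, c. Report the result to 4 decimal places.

Normal-equation sums: Σu·u = 89, Σu·1/u = 5, Σ1/u·1/u = 101/64.
Right-hand side: Σu·w = 92, Σ1/u·w = 11/4.
AᵀA·[m, c]ᵀ = Aᵀw becomes [[89, 5]; [5, 101/64]]·[m, c]ᵀ = [92, 11/4]ᵀ.
det = 89·(101/64) − 5² = 7389/64.
m = (92·(101/64) − 5·(11/4))/(7389/64) = 2804/2463; c = (89·(11/4) − 5·92)/(7389/64) = -4592/2463.

m = 1.1384, c = -1.8644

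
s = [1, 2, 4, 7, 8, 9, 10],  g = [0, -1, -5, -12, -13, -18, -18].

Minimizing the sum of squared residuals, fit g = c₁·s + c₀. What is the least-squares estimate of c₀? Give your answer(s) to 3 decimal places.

With design matrix X, XᵀX = [[315, 41]; [41, 7]] and Xᵀg = [-552, -67]ᵀ.
Eliminating c₀: 7·(row 1) − 41·(row 2) gives 524·c₁ = 7·(-552) − 41·(-67) = -1117, so c₁ = -1117/524.
Then c₀ = ((-67) − 41·(-1117/524))/7 = 1527/524.

c₀ = 2.914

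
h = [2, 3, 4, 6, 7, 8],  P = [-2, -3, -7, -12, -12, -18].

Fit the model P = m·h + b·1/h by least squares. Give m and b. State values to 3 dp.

XᵀX·[m, b]ᵀ = XᵀP reads: 178·m + 6·b = -341;  6·m + (13757/28224)·b = -68/7.
(Σh·h = 178, Σh·1/h = 6, Σ1/h·1/h = 13757/28224, Σh·P = -341, Σ1/h·P = -68/7.)
Determinant 178·(13757/28224) − 6² = 716341/14112.
m = ((-341)·(13757/28224) − 6·(-68/7))/(716341/14112) = -3046081/1432682; b = (178·(-68/7) − 6·(-341))/(716341/14112) = 4471488/716341.

m = -2.126, b = 6.242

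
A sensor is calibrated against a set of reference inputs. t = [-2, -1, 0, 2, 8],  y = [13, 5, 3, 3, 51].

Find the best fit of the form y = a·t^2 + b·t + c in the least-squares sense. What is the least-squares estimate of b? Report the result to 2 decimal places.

Entries of XᵀX: Σt^2·t^2 = 4129, Σt^2·t = 511, Σt^2 = 73, Σt·t = 73, Σt = 7, Σ1 = 5.
Moment sums: Σt^2·y = 3333, Σt·y = 383, Σy = 75.
Solving the 3×3 system (Gaussian elimination) gives a = 4343/4137, b = -2827/1182, c = 8333/2758.

b = -2.39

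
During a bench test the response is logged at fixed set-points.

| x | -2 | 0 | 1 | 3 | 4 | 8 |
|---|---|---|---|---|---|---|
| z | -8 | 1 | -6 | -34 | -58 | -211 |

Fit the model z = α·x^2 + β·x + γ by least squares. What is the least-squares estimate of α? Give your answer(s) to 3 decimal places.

Compute the Gram sums: Σx^2·x^2 = 4450, Σx^2·x = 596, Σx^2 = 94, Σx·x = 94, Σx = 14, Σ1 = 6.
And Σx^2·z = -14776, Σx·z = -2012, Σz = -316.
So AᵀA·[α, β, γ]ᵀ = Aᵀz: [[4450, 596, 94]; [596, 94, 14]; [94, 14, 6]]·[α, β, γ]ᵀ = [-14776, -2012, -316]ᵀ.
Solving the 3×3 system (Gaussian elimination) gives α = -30624/10183, β = -23558/10183, γ = -1560/10183.

α = -3.007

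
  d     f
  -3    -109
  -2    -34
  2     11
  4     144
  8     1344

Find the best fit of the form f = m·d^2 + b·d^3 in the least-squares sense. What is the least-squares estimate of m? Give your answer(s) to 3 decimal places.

m = -3.021

Normal-equation sums: Σd^2·d^2 = 4465, Σd^2·d^3 = 33549, Σd^3·d^3 = 267097.
And Σd^2·f = 87247, Σd^3·f = 700647.
XᵀX·[m, b]ᵀ = Xᵀf becomes [[4465, 33549]; [33549, 267097]]·[m, b]ᵀ = [87247, 700647]ᵀ.
det = 4465·267097 − 33549² = 67052704.
m = (87247·267097 − 33549·700647)/67052704 = -50648561/16763176; b = (4465·700647 − 33549·87247)/67052704 = 50334813/16763176.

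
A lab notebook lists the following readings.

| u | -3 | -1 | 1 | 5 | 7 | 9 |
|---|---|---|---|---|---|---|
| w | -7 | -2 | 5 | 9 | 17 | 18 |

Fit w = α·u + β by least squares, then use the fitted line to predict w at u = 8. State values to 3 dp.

ŵ = 17.113

Compute the Gram sums: Σu·u = 166, Σu = 18, Σ1 = 6.
And Σu·w = 354, Σw = 40.
Eliminating β: 6·(row 1) − 18·(row 2) gives 672·α = 6·354 − 18·40 = 1404, so α = 117/56.
Then β = (40 − 18·(117/56))/6 = 67/168.
At u = 8: ŵ = (117/56)·(8) + (67/168)·(1) = 2875/168.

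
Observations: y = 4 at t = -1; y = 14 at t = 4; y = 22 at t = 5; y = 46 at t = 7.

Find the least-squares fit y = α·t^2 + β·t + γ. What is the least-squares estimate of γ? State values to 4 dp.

The normal system MᵀM·[α, β, γ]ᵀ = Mᵀy is [[3283, 531, 91]; [531, 91, 15]; [91, 15, 4]]·[α, β, γ]ᵀ = [3032, 484, 86]ᵀ.
Row-reducing yields α = 2243/2046, β = -83/62, γ = 1616/1023.

γ = 1.5797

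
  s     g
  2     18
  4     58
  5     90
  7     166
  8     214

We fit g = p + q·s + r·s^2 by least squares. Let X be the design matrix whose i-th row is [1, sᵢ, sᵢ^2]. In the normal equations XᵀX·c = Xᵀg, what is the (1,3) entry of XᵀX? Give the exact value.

158

Row 1 ↔ basis 1, column 3 ↔ basis s^2, so (XᵀX)_{1,3} = Σᵢ s^2 = (1)·(4) + (1)·(16) + (1)·(25) + (1)·(49) + (1)·(64) = 158.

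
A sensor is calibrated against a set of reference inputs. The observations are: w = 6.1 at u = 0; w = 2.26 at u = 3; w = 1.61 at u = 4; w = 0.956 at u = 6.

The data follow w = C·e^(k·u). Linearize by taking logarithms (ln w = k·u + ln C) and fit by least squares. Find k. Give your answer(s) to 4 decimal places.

Linearized form: ln w = k·u + ln C. From the 4 transformed points,
Sums: Σu = 13.0000, Σ(u)² = 61.0000, Σln w = 3.0549, Σu·ln w = 4.0810.
Normal system: [[61.0000, 13.0000]; [13.0000, 4]]·[k, ln C]ᵀ = [4.0810, 3.0549]ᵀ.
Slope k = (n·Σu·ln w − Σu·Σln w)/(n·Σ(u)² − (Σu)²) = (4·4.0810 − 13.0000·3.0549)/75.0000 = -0.31186; ln C = (Σln w − k·Σu)/n = 1.77726.

k = -0.3119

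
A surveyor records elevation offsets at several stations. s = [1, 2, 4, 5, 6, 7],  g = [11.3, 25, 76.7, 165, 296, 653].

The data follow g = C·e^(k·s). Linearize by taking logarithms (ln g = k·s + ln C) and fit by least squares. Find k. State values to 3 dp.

k = 0.659

Linearized form: ln g = k·s + ln C. From the 6 transformed points,
AᵀA = [[131.0000, 25.0000]; [25.0000, 6]], rhs = [131.2651, 27.2615]ᵀ  (here Σs = 25.0000, Σ(s)² = 131.0000, Σln g = 27.2615, Σs·ln g = 131.2651).
Slope k = (n·Σs·ln g − Σs·Σln g)/(n·Σ(s)² − (Σs)²) = (6·131.2651 − 25.0000·27.2615)/161.0000 = 0.65872; ln C = (Σln g − k·Σs)/n = 1.79891.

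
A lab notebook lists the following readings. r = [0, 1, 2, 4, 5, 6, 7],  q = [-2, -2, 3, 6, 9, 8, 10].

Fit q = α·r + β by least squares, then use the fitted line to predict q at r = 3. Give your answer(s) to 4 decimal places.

AᵀA·[α, β]ᵀ = Aᵀq reads: 131·α + 25·β = 191;  25·α + 7·β = 32.
Eliminating β: 7·(row 1) − 25·(row 2) gives 292·α = 7·191 − 25·32 = 537, so α = 537/292.
Then β = (32 − 25·(537/292))/7 = -583/292.
At r = 3: q̂ = (537/292)·(3) + (-583/292)·(1) = 257/73.

q̂ = 3.5205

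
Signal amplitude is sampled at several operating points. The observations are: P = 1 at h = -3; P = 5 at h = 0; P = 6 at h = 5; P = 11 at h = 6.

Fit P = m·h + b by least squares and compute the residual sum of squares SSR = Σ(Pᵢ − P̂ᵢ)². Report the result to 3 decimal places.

SSR = 9.843

With design matrix A, AᵀA = [[70, 8]; [8, 4]] and AᵀP = [93, 23]ᵀ.
Determinant 70·4 − 8² = 216.
m = (93·4 − 8·23)/216 = 47/54; b = (70·23 − 8·93)/216 = 433/108.
Residuals: -43/108, 107/108, -85/36, 191/108; SSR = 1063/108.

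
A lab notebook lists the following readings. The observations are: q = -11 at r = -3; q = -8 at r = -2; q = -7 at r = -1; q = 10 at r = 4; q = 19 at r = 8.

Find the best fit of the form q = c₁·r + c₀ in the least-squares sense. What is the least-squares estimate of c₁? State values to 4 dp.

c₁ = 2.8157

XᵀX·[c₁, c₀]ᵀ = Xᵀq reads: 94·c₁ + 6·c₀ = 248;  6·c₁ + 5·c₀ = 3.
det = 94·5 − 6² = 434.
c₁ = (248·5 − 6·3)/434 = 611/217; c₀ = (94·3 − 6·248)/434 = -603/217.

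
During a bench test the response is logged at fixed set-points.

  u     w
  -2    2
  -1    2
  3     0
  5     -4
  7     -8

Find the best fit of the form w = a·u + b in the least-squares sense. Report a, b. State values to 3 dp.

a = -1.061, b = 0.946

From the data, Σu·u = 88, Σu = 12, Σ1 = 5.
And Σu·w = -82, Σw = -8.
So MᵀM·[a, b]ᵀ = Mᵀw: [[88, 12]; [12, 5]]·[a, b]ᵀ = [-82, -8]ᵀ.
Δ = 88·5 − 12² = 296.
a = ((-82)·5 − 12·(-8))/296 = -157/148; b = (88·(-8) − 12·(-82))/296 = 35/37.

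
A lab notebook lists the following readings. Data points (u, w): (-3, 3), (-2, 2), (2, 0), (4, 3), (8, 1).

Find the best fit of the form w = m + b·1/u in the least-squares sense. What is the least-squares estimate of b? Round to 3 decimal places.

b = -1.742

From the data, Σ1 = 5, Σ1/u = 1/24, Σ1/u·1/u = 397/576.
For Xᵀw: Σw = 9, Σ1/u·w = -9/8.
So XᵀX·[m, b]ᵀ = Xᵀw: [[5, 1/24]; [1/24, 397/576]]·[m, b]ᵀ = [9, -9/8]ᵀ.
Eliminating b: (397/576)·(row 1) − (1/24)·(row 2) gives (31/9)·m = (397/576)·9 − (1/24)·(-9/8) = 25/4, so m = 225/124.
Then b = ((-9/8) − (1/24)·(225/124))/(397/576) = -54/31.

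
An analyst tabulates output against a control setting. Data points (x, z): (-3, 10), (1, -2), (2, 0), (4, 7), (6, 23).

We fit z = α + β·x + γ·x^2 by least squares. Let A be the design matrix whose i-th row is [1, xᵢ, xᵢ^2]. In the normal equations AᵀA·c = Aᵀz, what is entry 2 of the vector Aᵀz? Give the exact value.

Entry 2 ↔ basis x, so (Aᵀz)_{2} = Σᵢ (x)·zᵢ = (-3)·(10) + (1)·(-2) + (2)·(0) + (4)·(7) + (6)·(23) = 134.

134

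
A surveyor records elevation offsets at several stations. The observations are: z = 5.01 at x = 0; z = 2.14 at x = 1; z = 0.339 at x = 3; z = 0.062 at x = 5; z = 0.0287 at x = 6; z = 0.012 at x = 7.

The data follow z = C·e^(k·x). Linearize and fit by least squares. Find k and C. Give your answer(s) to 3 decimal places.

Let Y = ln z. Fitting Y = k·x + ln C by least squares:
Σx = 22.0000, Σ(x)² = 120.0000, Σln z = -9.4638, Σx·ln z = -68.6527.
Equations: 120.0000·k + 22.0000·ln C = -68.6527;  22.0000·k + 6·ln C = -9.4638.
Δ = 120.0000·6 − (22.0000)² = 236.0000; k = (-68.6527·6 − 22.0000·-9.4638)/236.0000 = -0.86318, ln C = (120.0000·-9.4638 − 22.0000·-68.6527)/236.0000 = 1.58770, so C = exp(1.58770) = 4.89249.

k = -0.863, C = 4.892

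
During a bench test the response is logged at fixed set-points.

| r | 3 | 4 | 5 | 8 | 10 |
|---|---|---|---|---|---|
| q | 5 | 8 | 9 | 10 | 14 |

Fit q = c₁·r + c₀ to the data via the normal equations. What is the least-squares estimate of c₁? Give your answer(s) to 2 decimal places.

c₁ = 1.06

The normal equations are: 214·c₁ + 30·c₀ = 312;  30·c₁ + 5·c₀ = 46.
(Σr·r = 214, Σr = 30, Σ1 = 5, Σr·q = 312, Σq = 46.)
det = 214·5 − 30² = 170.
c₁ = (312·5 − 30·46)/170 = 18/17; c₀ = (214·46 − 30·312)/170 = 242/85.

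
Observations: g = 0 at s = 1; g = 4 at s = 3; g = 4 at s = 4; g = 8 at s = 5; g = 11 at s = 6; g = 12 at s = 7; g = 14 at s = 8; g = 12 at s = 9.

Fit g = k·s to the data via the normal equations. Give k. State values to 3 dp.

Setting ∂/∂k … = 0 gives: 281·k = 438.
(Σs·s = 281, Σs·g = 438.)
k = 438/281 = 1.55872.

k = 1.559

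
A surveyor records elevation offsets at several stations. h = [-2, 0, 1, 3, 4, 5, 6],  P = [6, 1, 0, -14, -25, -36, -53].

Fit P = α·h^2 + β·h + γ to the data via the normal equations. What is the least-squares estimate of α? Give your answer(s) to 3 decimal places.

α = -1.049

Entries of XᵀX: Σh^2·h^2 = 2275, Σh^2·h = 425, Σh^2 = 91, Σh·h = 91, Σh = 17, Σ1 = 7.
And Σh^2·P = -3310, Σh·P = -652, ΣP = -121.
So XᵀX·[α, β, γ]ᵀ = XᵀP: [[2275, 425, 91]; [425, 91, 17]; [91, 17, 7]]·[α, β, γ]ᵀ = [-3310, -652, -121]ᵀ.
Inverting the 3×3 Gram matrix, [α, β, γ]ᵀ = [-3877/3696, -1531/528, 95/28]ᵀ.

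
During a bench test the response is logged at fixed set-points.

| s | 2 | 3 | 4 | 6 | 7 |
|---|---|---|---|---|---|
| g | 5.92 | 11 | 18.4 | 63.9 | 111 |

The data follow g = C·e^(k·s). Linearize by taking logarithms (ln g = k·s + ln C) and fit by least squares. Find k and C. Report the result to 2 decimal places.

k = 0.59, C = 1.83

Taking logs, ln g = k·s + ln C, so regress ln g on s.
Σs = 22.0000, Σ(s)² = 114.0000, Σln g = 15.9554, Σs·ln g = 80.3104.
Normal system: [[114.0000, 22.0000]; [22.0000, 5]]·[k, ln C]ᵀ = [80.3104, 15.9554]ᵀ.
Δ = 114.0000·5 − (22.0000)² = 86.0000; k = (80.3104·5 − 22.0000·15.9554)/86.0000 = 0.58759, ln C = (114.0000·15.9554 − 22.0000·80.3104)/86.0000 = 0.60571, so C = exp(0.60571) = 1.83254.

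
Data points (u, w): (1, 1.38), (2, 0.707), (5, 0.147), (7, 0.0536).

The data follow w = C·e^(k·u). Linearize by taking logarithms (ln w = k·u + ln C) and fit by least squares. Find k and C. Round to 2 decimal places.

k = -0.54, C = 2.21

Let Y = ln w. Fitting Y = k·u + ln C by least squares:
Σu = 15.0000, Σ(u)² = 79.0000, Σln w = -4.8682, Σu·ln w = -30.4414.
Normal system: [[79.0000, 15.0000]; [15.0000, 4]]·[k, ln C]ᵀ = [-30.4414, -4.8682]ᵀ.
Solving (det = 91.0000): k = -0.53564, ln C = 0.79160, so C = exp(0.79160) = 2.20693.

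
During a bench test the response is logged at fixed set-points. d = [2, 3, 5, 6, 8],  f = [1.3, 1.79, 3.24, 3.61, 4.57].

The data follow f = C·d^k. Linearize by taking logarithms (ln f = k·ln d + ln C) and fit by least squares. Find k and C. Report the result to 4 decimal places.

k = 0.9378, C = 0.6708

Let Y = ln f. Fitting Y = k·ln d + ln C by least squares:
Σln d = 7.2724, Σ(ln d)² = 11.8122, Σln f = 4.8234, Σln d·ln f = 8.1733.
Equations: 11.8122·k + 7.2724·ln C = 8.1733;  7.2724·k + 5·ln C = 4.8234.
Slope k = (n·Σln d·ln f − Σln d·Σln f)/(n·Σ(ln d)² − (Σln d)²) = (5·8.1733 − 7.2724·4.8234)/6.1731 = 0.93781; ln C = (Σln f − k·Σln d)/n = -0.39935, so C = exp(-0.39935) = 0.67076.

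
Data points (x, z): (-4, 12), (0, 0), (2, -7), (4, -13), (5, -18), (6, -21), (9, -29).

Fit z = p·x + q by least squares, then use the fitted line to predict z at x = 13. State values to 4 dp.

ẑ = -42.7441

Normal-equation sums: Σx·x = 178, Σx = 22, Σ1 = 7.
For Mᵀz: Σx·z = -591, Σz = -76.
Δ = 178·7 − 22² = 762.
p = ((-591)·7 − 22·(-76))/762 = -2465/762; q = (178·(-76) − 22·(-591))/762 = -263/381.
At x = 13: ẑ = (-2465/762)·(13) + (-263/381)·(1) = -10857/254.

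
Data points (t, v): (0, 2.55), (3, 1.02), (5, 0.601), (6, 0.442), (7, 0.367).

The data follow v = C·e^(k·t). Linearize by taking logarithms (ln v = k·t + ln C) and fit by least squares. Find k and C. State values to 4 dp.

Linearized form: ln v = k·t + ln C. From the 5 transformed points,
Σt = 21.0000, Σ(t)² = 119.0000, Σln v = -1.3721, Σt·ln v = -14.4018.
Equations: 119.0000·k + 21.0000·ln C = -14.4018;  21.0000·k + 5·ln C = -1.3721.
Solving (det = 154.0000): k = -0.28049, ln C = 0.90362, so C = exp(0.90362) = 2.46853.

k = -0.2805, C = 2.4685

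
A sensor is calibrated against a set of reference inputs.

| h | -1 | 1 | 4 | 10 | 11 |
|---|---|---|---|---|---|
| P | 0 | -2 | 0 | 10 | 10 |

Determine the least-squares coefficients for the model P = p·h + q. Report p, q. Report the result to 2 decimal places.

Entries of MᵀM: Σh·h = 239, Σh = 25, Σ1 = 5.
Moment sums: Σh·P = 208, ΣP = 18.
Normal equations: [[239, 25]; [25, 5]]·[p, q]ᵀ = [208, 18]ᵀ.
Δ = 239·5 − 25² = 570.
p = (208·5 − 25·18)/570 = 59/57; q = (239·18 − 25·208)/570 = -449/285.

p = 1.04, q = -1.58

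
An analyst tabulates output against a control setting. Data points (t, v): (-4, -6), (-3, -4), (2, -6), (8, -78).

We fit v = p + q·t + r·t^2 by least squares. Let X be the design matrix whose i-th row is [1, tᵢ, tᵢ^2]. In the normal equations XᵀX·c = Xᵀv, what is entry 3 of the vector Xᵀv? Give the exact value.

-5148

Entry 3 ↔ basis t^2, so (Xᵀv)_{3} = Σᵢ (t^2)·vᵢ = (16)·(-6) + (9)·(-4) + (4)·(-6) + (64)·(-78) = -5148.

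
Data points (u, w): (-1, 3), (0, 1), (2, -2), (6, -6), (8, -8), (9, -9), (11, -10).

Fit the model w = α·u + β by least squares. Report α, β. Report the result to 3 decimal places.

α = -1.083, β = 0.988

The normal equations are: 307·α + 35·β = -298;  35·α + 7·β = -31.
Determinant 307·7 − 35² = 924.
α = ((-298)·7 − 35·(-31))/924 = -13/12; β = (307·(-31) − 35·(-298))/924 = 83/84.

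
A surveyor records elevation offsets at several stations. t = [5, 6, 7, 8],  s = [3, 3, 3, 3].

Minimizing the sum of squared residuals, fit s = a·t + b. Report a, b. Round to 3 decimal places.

Setting ∂/∂a … = 0 gives: 174·a + 26·b = 78;  26·a + 4·b = 12.
(Σt·t = 174, Σt = 26, Σ1 = 4, Σt·s = 78, Σs = 12.)
det = 174·4 − 26² = 20.
a = (78·4 − 26·12)/20 = 0; b = (174·12 − 26·78)/20 = 3.

a = 0.000, b = 3.000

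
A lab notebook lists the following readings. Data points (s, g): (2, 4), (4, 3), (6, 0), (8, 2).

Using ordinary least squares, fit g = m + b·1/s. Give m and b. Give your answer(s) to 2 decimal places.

m = 0.23, b = 7.75

Setting ∂/∂m … = 0 gives: 4·m + (25/24)·b = 9;  (25/24)·m + (205/576)·b = 3.
(Σ1 = 4, Σ1/s = 25/24, Σ1/s·1/s = 205/576, Σg = 9, Σ1/s·g = 3.)
Determinant 4·(205/576) − (25/24)² = 65/192.
m = (9·(205/576) − (25/24)·3)/(65/192) = 3/13; b = (4·3 − (25/24)·9)/(65/192) = 504/65.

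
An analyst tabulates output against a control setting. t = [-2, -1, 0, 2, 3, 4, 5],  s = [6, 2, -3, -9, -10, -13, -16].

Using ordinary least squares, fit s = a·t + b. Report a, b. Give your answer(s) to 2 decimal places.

a = -3.03, b = -1.38

Entries of AᵀA: Σt·t = 59, Σt = 11, Σ1 = 7.
And Σt·s = -194, Σs = -43.
AᵀA·[a, b]ᵀ = Aᵀs becomes [[59, 11]; [11, 7]]·[a, b]ᵀ = [-194, -43]ᵀ.
Δ = 59·7 − 11² = 292.
a = ((-194)·7 − 11·(-43))/292 = -885/292; b = (59·(-43) − 11·(-194))/292 = -403/292.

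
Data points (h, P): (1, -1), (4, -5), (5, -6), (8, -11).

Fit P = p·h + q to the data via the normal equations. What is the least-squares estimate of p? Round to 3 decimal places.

p = -1.420

Entries of XᵀX: Σh·h = 106, Σh = 18, Σ1 = 4.
Moment sums: Σh·P = -139, ΣP = -23.
Determinant 106·4 − 18² = 100.
p = ((-139)·4 − 18·(-23))/100 = -71/50; q = (106·(-23) − 18·(-139))/100 = 16/25.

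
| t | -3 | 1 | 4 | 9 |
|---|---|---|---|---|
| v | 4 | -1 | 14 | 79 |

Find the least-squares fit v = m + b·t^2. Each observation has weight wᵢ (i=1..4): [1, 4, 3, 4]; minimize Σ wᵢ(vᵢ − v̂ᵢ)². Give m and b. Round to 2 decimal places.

m = -2.40, b = 1.00

MᵀWM·[m, b]ᵀ = MᵀWv reads: 12·m + 385·b = 358;  385·m + 27097·b = 26300.
(Σwᵢ·1 = 12, Σwᵢ·t^2 = 385, Σwᵢ·t^2·t^2 = 27097, Σwᵢ·v = 358, Σwᵢ·t^2·v = 26300.)
det = 12·27097 − 385² = 176939.
m = (358·27097 − 385·26300)/176939 = -60682/25277; b = (12·26300 − 385·358)/176939 = 177770/176939.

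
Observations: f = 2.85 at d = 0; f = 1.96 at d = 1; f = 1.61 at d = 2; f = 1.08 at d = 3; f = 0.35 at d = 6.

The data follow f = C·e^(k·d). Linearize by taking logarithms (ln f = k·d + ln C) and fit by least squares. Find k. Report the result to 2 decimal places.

Taking logs, ln f = k·d + ln C, so regress ln f on d.
Sums: Σd = 12.0000, Σ(d)² = 50.0000, Σln f = 1.2236, Σd·ln f = -4.4426.
Normal system: [[50.0000, 12.0000]; [12.0000, 5]]·[k, ln C]ᵀ = [-4.4426, 1.2236]ᵀ.
Slope k = (n·Σd·ln f − Σd·Σln f)/(n·Σ(d)² − (Σd)²) = (5·-4.4426 − 12.0000·1.2236)/106.0000 = -0.34808; ln C = (Σln f − k·Σd)/n = 1.08013.

k = -0.35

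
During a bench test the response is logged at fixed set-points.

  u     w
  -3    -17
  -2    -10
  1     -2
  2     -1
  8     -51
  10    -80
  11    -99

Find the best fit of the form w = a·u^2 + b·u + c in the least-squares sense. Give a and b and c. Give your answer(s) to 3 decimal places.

Setting ∂/∂a … = 0 gives: 28851·a + 2817·b + 303·c = -23442;  2817·a + 303·b + 27·c = -2230;  303·a + 27·b + 7·c = -260.
(Σu^2·u^2 = 28851, Σu^2·u = 2817, Σu^2 = 303, Σu·u = 303, Σu = 27, Σ1 = 7, Σu^2·w = -23442, Σu·w = -2230, Σw = -260.)
Solving the 3×3 system (Gaussian elimination) gives a = -77959/80161, b = 454543/240483, c = -187310/80161.

a = -0.973, b = 1.890, c = -2.337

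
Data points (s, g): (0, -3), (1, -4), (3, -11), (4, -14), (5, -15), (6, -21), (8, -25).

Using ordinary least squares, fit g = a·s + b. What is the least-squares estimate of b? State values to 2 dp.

b = -2.15

Entries of XᵀX: Σs·s = 151, Σs = 27, Σ1 = 7.
For Xᵀg: Σs·g = -494, Σg = -93.
det = 151·7 − 27² = 328.
a = ((-494)·7 − 27·(-93))/328 = -947/328; b = (151·(-93) − 27·(-494))/328 = -705/328.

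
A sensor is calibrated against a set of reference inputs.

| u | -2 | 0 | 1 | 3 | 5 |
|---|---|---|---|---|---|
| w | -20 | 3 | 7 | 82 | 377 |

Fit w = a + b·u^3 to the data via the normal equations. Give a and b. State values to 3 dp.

AᵀA·[a, b]ᵀ = Aᵀw reads: 5·a + 145·b = 449;  145·a + 16419·b = 49506.
(Σ1 = 5, Σu^3 = 145, Σu^3·u^3 = 16419, Σw = 449, Σu^3·w = 49506.)
Determinant 5·16419 − 145² = 61070.
a = (449·16419 − 145·49506)/61070 = 193761/61070; b = (5·49506 − 145·449)/61070 = 36485/12214.

a = 3.173, b = 2.987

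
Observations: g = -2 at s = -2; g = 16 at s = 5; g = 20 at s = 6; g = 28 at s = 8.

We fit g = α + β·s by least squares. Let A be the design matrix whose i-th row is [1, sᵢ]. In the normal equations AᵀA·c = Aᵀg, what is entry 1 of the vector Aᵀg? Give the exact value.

Entry 1 ↔ basis 1, so (Aᵀg)_{1} = Σᵢ gᵢ = (1)·(-2) + (1)·(16) + (1)·(20) + (1)·(28) = 62.

62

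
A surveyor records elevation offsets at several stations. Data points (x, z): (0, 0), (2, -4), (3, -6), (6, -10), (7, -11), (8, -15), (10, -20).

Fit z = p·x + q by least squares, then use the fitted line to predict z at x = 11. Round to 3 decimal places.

ẑ = -20.370

Entries of MᵀM: Σx·x = 262, Σx = 36, Σ1 = 7.
Right-hand side: Σx·z = -483, Σz = -66.
So MᵀM·[p, q]ᵀ = Mᵀz: [[262, 36]; [36, 7]]·[p, q]ᵀ = [-483, -66]ᵀ.
Determinant 262·7 − 36² = 538.
p = ((-483)·7 − 36·(-66))/538 = -1005/538; q = (262·(-66) − 36·(-483))/538 = 48/269.
At x = 11: ẑ = (-1005/538)·(11) + (48/269)·(1) = -10959/538.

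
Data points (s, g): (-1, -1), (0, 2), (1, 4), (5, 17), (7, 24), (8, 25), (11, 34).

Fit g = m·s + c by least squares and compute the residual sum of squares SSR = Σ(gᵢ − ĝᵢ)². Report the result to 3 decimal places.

Setting ∂/∂m … = 0 gives: 261·m + 31·c = 832;  31·m + 7·c = 105.
Eliminating c: 7·(row 1) − 31·(row 2) gives 866·m = 7·832 − 31·105 = 2569, so m = 2569/866.
Then c = (105 − 31·(2569/866))/7 = 1613/866.
Residuals: 45/433, 119/866, -359/433, 132/433, 594/433, -515/866, -214/433; SSR = 2849/866.

SSR = 3.290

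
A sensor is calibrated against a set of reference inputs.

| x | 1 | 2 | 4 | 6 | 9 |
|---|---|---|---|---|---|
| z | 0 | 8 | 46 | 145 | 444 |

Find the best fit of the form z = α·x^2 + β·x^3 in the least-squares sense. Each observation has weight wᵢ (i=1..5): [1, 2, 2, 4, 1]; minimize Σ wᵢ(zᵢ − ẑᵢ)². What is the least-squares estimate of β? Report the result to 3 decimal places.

Forming AᵀWA = [[12290, 92266]; [92266, 726386]] and AᵀWz = [58380, 454972]ᵀ gives AᵀWA·[α, β]ᵀ = AᵀWz.
det = 12290·726386 − 92266² = 414269184.
α = (58380·726386 − 92266·454972)/414269184 = 477643/462354; β = (12290·454972 − 92266·58380)/414269184 = 228925/462354.

β = 0.495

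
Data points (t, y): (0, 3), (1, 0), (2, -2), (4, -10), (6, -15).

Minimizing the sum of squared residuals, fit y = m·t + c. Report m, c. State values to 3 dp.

Setting ∂/∂m … = 0 gives: 57·m + 13·c = -134;  13·m + 5·c = -24.
Eliminating c: 5·(row 1) − 13·(row 2) gives 116·m = 5·(-134) − 13·(-24) = -358, so m = -179/58.
Then c = ((-24) − 13·(-179/58))/5 = 187/58.

m = -3.086, c = 3.224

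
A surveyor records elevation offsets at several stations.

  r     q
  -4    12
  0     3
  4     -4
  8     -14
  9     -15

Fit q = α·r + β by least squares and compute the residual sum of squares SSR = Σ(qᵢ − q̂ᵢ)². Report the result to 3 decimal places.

SSR = 1.710

Sums needed: Σr·r = 177, Σr = 17, Σ1 = 5.
Moment sums: Σr·q = -311, Σq = -18.
Eliminating β: 5·(row 1) − 17·(row 2) gives 596·α = 5·(-311) − 17·(-18) = -1249, so α = -1249/596.
Then β = ((-18) − 17·(-1249/596))/5 = 2101/596.
Residuals: 55/596, -313/596, 511/596, -453/596, 50/149; SSR = 1019/596.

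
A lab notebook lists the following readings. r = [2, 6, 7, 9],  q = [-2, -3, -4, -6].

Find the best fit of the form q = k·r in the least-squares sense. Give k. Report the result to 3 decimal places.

From the data, Σr·r = 170.
For Mᵀq: Σr·q = -104.
MᵀM·[k]ᵀ = Mᵀq becomes [[170]]·[k]ᵀ = [-104]ᵀ.
Hence k = -104 / 170 ≈ -0.611765.

k = -0.612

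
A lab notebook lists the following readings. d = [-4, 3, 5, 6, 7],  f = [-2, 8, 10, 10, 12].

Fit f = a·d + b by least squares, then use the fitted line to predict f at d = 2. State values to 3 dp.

f̂ = 5.845

With design matrix M, MᵀM = [[135, 17]; [17, 5]] and Mᵀf = [226, 38]ᵀ.
det = 135·5 − 17² = 386.
a = (226·5 − 17·38)/386 = 242/193; b = (135·38 − 17·226)/386 = 644/193.
At d = 2: f̂ = (242/193)·(2) + (644/193)·(1) = 1128/193.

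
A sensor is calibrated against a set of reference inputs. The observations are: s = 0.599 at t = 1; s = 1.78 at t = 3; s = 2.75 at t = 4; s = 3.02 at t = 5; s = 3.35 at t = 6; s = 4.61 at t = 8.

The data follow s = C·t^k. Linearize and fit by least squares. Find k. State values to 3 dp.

Taking logs, ln s = k·ln t + ln C, so regress ln s on ln t.
AᵀA = [[13.2535, 7.9655]; [7.9655, 6]], rhs = [9.1587, 4.9182]ᵀ  (here Σln t = 7.9655, Σ(ln t)² = 13.2535, Σln s = 4.9182, Σln t·ln s = 9.1587).
Slope k = (n·Σln t·ln s − Σln t·Σln s)/(n·Σ(ln t)² − (Σln t)²) = (6·9.1587 − 7.9655·4.9182)/16.0713 = 0.98166; ln C = (Σln s − k·Σln t)/n = -0.48354.

k = 0.982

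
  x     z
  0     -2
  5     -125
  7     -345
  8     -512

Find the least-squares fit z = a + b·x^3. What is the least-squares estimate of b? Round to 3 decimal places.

Normal-equation sums: Σ1 = 4, Σx^3 = 980, Σx^3·x^3 = 395418.
And Σz = -984, Σx^3·z = -396104.
Normal equations: [[4, 980]; [980, 395418]]·[a, b]ᵀ = [-984, -396104]ᵀ.
Δ = 4·395418 − 980² = 621272.
a = ((-984)·395418 − 980·(-396104))/621272 = -113674/77659; b = (4·(-396104) − 980·(-984))/621272 = -77512/77659.

b = -0.998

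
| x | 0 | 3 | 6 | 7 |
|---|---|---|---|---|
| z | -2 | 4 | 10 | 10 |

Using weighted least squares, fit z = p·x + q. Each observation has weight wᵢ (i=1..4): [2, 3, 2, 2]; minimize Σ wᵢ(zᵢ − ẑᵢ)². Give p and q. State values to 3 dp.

p = 1.796, q = -1.650

With design matrix M, MᵀWM = [[197, 35]; [35, 9]] and MᵀWz = [296, 48]ᵀ.
det = 197·9 − 35² = 548.
p = (296·9 − 35·48)/548 = 246/137; q = (197·48 − 35·296)/548 = -226/137.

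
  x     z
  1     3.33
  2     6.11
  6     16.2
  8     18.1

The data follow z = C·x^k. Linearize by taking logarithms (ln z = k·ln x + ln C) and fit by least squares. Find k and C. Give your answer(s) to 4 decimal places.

k = 0.8359, C = 3.3858

With ln zᵢ as the transformed response and ln xᵢ as the regressor:
Σln x = 4.5643, Σ(ln x)² = 8.0149, Σln z = 8.6938, Σln x·ln z = 12.2665.
Equations: 8.0149·k + 4.5643·ln C = 12.2665;  4.5643·k + 4·ln C = 8.6938.
Solving (det = 11.2265): k = 0.83591, ln C = 1.21960, so C = exp(1.21960) = 3.38585.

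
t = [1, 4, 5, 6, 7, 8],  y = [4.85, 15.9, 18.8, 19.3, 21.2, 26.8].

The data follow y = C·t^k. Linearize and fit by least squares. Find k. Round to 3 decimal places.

k = 0.791

Let Y = ln y. Fitting Y = k·ln t + ln C by least squares:
Σln t = 8.8128, Σ(ln t)² = 15.8331, Σln y = 16.5817, Σln t·ln y = 26.6414.
Equations: 15.8331·k + 8.8128·ln C = 26.6414;  8.8128·k + 6·ln C = 16.5817.
Slope k = (n·Σln t·ln y − Σln t·Σln y)/(n·Σ(ln t)² − (Σln t)²) = (6·26.6414 − 8.8128·16.5817)/17.3327 = 0.79140; ln C = (Σln y − k·Σln t)/n = 1.60120.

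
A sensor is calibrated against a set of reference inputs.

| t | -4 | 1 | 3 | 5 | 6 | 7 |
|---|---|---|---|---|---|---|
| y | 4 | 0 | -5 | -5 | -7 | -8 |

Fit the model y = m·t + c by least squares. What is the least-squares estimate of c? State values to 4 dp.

c = -0.1707

MᵀM·[m, c]ᵀ = Mᵀy reads: 136·m + 18·c = -154;  18·m + 6·c = -21.
Eliminating c: 6·(row 1) − 18·(row 2) gives 492·m = 6·(-154) − 18·(-21) = -546, so m = -91/82.
Then c = ((-21) − 18·(-91/82))/6 = -7/41.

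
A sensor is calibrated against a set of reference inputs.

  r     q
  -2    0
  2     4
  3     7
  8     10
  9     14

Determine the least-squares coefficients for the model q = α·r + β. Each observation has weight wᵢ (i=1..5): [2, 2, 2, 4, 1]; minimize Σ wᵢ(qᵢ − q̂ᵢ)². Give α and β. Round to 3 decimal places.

Forming MᵀWM = [[371, 47]; [47, 11]] and MᵀWq = [504, 76]ᵀ gives MᵀWM·[α, β]ᵀ = MᵀWq.
Δ = 371·11 − 47² = 1872.
α = (504·11 − 47·76)/1872 = 493/468; β = (371·76 − 47·504)/1872 = 1127/468.

α = 1.053, β = 2.408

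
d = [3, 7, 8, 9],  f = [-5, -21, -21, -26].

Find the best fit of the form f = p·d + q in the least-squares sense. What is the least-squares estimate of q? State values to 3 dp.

Normal-equation sums: Σd·d = 203, Σd = 27, Σ1 = 4.
Moment sums: Σd·f = -564, Σf = -73.
XᵀX·[p, q]ᵀ = Xᵀf becomes [[203, 27]; [27, 4]]·[p, q]ᵀ = [-564, -73]ᵀ.
Δ = 203·4 − 27² = 83.
p = ((-564)·4 − 27·(-73))/83 = -285/83; q = (203·(-73) − 27·(-564))/83 = 409/83.

q = 4.928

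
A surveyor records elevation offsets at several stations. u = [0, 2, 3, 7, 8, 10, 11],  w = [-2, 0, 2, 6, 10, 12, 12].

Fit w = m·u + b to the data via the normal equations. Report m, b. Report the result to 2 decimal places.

Setting ∂/∂m … = 0 gives: 347·m + 41·b = 380;  41·m + 7·b = 40.
(Σu·u = 347, Σu = 41, Σ1 = 7, Σu·w = 380, Σw = 40.)
Determinant 347·7 − 41² = 748.
m = (380·7 − 41·40)/748 = 15/11; b = (347·40 − 41·380)/748 = -25/11.

m = 1.36, b = -2.27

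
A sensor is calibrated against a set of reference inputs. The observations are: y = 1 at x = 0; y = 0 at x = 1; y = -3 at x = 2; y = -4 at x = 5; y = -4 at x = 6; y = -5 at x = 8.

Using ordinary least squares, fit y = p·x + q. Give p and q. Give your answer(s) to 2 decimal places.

Forming MᵀM = [[130, 22]; [22, 6]] and Mᵀy = [-90, -15]ᵀ gives MᵀM·[p, q]ᵀ = Mᵀy.
Determinant 130·6 − 22² = 296.
p = ((-90)·6 − 22·(-15))/296 = -105/148; q = (130·(-15) − 22·(-90))/296 = 15/148.

p = -0.71, q = 0.10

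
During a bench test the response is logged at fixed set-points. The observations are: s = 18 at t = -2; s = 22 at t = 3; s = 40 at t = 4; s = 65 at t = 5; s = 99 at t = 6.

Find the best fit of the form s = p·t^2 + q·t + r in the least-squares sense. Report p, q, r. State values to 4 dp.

Setting ∂/∂p … = 0 gives: 2274·p + 424·q + 90·r = 6099;  424·p + 90·q + 16·r = 1109;  90·p + 16·q + 5·r = 244.
Row-reducing yields p = 53991/17198, q = -43773/17198, r = 3749/8599.

p = 3.1394, q = -2.5452, r = 0.4360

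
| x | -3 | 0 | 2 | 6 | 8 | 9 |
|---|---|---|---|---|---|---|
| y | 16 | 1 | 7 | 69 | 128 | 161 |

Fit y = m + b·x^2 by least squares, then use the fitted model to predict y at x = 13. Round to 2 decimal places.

With design matrix M, MᵀM = [[6, 194]; [194, 12050]] and Mᵀy = [382, 23889]ᵀ.
Eliminating b: 12050·(row 1) − 194·(row 2) gives 34664·m = 12050·382 − 194·23889 = -31366, so m = -15683/17332.
Then b = (23889 − 194·(-15683/17332))/12050 = 34613/17332.
At x = 13: ŷ = (-15683/17332)·(1) + (34613/17332)·(169) = 2916957/8666.

ŷ = 336.60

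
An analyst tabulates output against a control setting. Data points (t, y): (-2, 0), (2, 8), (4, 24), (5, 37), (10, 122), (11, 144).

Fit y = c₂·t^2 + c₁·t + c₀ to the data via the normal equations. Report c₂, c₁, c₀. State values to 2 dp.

c₂ = 0.99, c₁ = 2.18, c₀ = 0.15

From the data, Σt^2·t^2 = 25554, Σt^2·t = 2520, Σt^2 = 270, Σt·t = 270, Σt = 30, Σ1 = 6.
Moment sums: Σt^2·y = 30965, Σt·y = 3101, Σy = 335.
Normal equations: [[25554, 2520, 270]; [2520, 270, 30]; [270, 30, 6]]·[c₂, c₁, c₀]ᵀ = [30965, 3101, 335]ᵀ.
Row-reducing yields c₂ = 3973/3993, c₁ = 43567/19965, c₀ = 1181/7986.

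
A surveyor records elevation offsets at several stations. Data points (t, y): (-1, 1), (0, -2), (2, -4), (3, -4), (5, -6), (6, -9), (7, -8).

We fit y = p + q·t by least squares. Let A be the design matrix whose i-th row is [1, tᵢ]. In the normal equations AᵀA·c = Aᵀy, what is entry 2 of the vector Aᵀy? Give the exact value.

Entry 2 ↔ basis t, so (Aᵀy)_{2} = Σᵢ (t)·yᵢ = (-1)·(1) + (0)·(-2) + (2)·(-4) + (3)·(-4) + (5)·(-6) + (6)·(-9) + (7)·(-8) = -161.

-161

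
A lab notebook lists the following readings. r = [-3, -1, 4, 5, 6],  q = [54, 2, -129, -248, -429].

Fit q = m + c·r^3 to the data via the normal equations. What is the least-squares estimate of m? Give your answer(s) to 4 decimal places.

With design matrix X, XᵀX = [[5, 377]; [377, 67107]] and Xᵀq = [-750, -133380]ᵀ.
Δ = 5·67107 − 377² = 193406.
m = ((-750)·67107 − 377·(-133380))/193406 = -22995/96703; c = (5·(-133380) − 377·(-750))/193406 = -192075/96703.

m = -0.2378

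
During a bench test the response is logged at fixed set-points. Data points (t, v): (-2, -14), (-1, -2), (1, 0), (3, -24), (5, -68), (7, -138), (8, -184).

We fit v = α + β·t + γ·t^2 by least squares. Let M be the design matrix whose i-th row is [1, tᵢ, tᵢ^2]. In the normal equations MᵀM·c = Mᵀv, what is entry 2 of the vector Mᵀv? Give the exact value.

Entry 2 ↔ basis t, so (Mᵀv)_{2} = Σᵢ (t)·vᵢ = (-2)·(-14) + (-1)·(-2) + (1)·(0) + (3)·(-24) + (5)·(-68) + (7)·(-138) + (8)·(-184) = -2820.

-2820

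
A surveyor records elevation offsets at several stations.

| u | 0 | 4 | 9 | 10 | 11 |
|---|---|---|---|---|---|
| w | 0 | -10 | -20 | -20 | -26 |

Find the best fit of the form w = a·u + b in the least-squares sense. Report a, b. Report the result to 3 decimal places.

Compute the Gram sums: Σu·u = 318, Σu = 34, Σ1 = 5.
Right-hand side: Σu·w = -706, Σw = -76.
Normal equations: [[318, 34]; [34, 5]]·[a, b]ᵀ = [-706, -76]ᵀ.
Determinant 318·5 − 34² = 434.
a = ((-706)·5 − 34·(-76))/434 = -473/217; b = (318·(-76) − 34·(-706))/434 = -82/217.

a = -2.180, b = -0.378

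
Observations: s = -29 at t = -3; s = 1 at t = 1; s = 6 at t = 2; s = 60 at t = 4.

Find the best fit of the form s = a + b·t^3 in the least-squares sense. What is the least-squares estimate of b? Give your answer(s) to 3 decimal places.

Setting ∂/∂a … = 0 gives: 4·a + 46·b = 38;  46·a + 4890·b = 4672.
Eliminating b: 4890·(row 1) − 46·(row 2) gives 17444·a = 4890·38 − 46·4672 = -29092, so a = -1039/623.
Then b = (4672 − 46·(-1039/623))/4890 = 605/623.

b = 0.971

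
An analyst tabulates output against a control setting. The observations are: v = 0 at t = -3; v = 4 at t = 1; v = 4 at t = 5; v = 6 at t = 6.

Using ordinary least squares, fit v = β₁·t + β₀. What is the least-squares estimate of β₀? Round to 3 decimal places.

Setting ∂/∂β₁ … = 0 gives: 71·β₁ + 9·β₀ = 60;  9·β₁ + 4·β₀ = 14.
(Σt·t = 71, Σt = 9, Σ1 = 4, Σt·v = 60, Σv = 14.)
Eliminating β₀: 4·(row 1) − 9·(row 2) gives 203·β₁ = 4·60 − 9·14 = 114, so β₁ = 114/203.
Then β₀ = (14 − 9·(114/203))/4 = 454/203.

β₀ = 2.236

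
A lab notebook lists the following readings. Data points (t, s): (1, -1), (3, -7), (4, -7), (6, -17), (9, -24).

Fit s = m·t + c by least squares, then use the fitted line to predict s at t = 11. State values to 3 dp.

AᵀA·[m, c]ᵀ = Aᵀs reads: 143·m + 23·c = -368;  23·m + 5·c = -56.
(Σt·t = 143, Σt = 23, Σ1 = 5, Σt·s = -368, Σs = -56.)
Δ = 143·5 − 23² = 186.
m = ((-368)·5 − 23·(-56))/186 = -92/31; c = (143·(-56) − 23·(-368))/186 = 76/31.
At t = 11: ŝ = (-92/31)·(11) + (76/31)·(1) = -936/31.

ŝ = -30.194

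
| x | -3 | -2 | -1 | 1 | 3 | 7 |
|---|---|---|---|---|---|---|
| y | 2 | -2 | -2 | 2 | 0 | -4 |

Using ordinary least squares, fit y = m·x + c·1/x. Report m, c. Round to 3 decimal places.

Compute the Gram sums: Σx·x = 73, Σx·1/x = 6, Σ1/x·1/x = 4397/1764.
And Σx·y = -26, Σ1/x·y = 79/21.
So AᵀA·[m, c]ᵀ = Aᵀy: [[73, 6]; [6, 4397/1764]]·[m, c]ᵀ = [-26, 79/21]ᵀ.
det = 73·(4397/1764) − 6² = 257477/1764.
m = ((-26)·(4397/1764) − 6·(79/21))/(257477/1764) = -154138/257477; c = (73·(79/21) − 6·(-26))/(257477/1764) = 759612/257477.

m = -0.599, c = 2.950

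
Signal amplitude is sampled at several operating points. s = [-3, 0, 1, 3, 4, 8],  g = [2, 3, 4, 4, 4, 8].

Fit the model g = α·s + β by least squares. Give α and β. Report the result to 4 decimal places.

The normal system MᵀM·[α, β]ᵀ = Mᵀg is [[99, 13]; [13, 6]]·[α, β]ᵀ = [90, 25]ᵀ.
Eliminating β: 6·(row 1) − 13·(row 2) gives 425·α = 6·90 − 13·25 = 215, so α = 43/85.
Then β = (25 − 13·(43/85))/6 = 261/85.

α = 0.5059, β = 3.0706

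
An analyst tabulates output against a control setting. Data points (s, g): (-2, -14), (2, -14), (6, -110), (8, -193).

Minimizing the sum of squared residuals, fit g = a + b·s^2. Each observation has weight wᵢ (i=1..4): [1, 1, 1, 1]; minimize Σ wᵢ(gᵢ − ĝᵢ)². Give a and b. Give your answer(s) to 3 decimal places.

The normal system XᵀWX·[a, b]ᵀ = XᵀWg is [[4, 108]; [108, 5424]]·[a, b]ᵀ = [-331, -16424]ᵀ.
Eliminating b: 5424·(row 1) − 108·(row 2) gives 10032·a = 5424·(-331) − 108·(-16424) = -21552, so a = -449/209.
Then b = ((-16424) − 108·(-449/209))/5424 = -7487/2508.

a = -2.148, b = -2.985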